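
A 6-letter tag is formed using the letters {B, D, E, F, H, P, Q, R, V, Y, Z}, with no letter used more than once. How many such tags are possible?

332640

With no repetition, fill the 6 letters in order: 11 choices, then 10, down to 6.
That product is 11 × 10 × 9 × 8 × 7 × 6 = 332640.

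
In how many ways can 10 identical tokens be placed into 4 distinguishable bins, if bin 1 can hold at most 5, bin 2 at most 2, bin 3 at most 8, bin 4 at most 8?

127

Ignoring the caps, the number of non-negative solutions to x_1+…+x_4 = 10 is C(13,3) = 286.
Subtract solutions that violate a single cap (substitute x_i' = x_i − (cap_i+1)): x_1 ≥ 6 gives C(7,3) = 35; x_2 ≥ 3 gives C(10,3) = 120; x_3 ≥ 9 gives C(4,3) = 4; x_4 ≥ 9 gives C(4,3) = 4. Together 163.
Add back pairs where two caps are both exceeded: 4 + 0 + 0 + 0 + 0 + 0 = 4.
By inclusion–exclusion the count is 286 − 163 + 4 = 127.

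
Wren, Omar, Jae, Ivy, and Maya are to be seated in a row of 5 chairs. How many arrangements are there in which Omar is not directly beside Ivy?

72

There are 5! = 120 arrangements in all. If Omar and Ivy are adjacent, merging them into one block gives 2·(4)! = 48 arrangements.
So 120 − 48 = 72 arrangements keep them apart.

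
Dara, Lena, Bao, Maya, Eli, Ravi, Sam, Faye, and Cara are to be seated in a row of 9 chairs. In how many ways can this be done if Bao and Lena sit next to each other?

Glue Bao and Lena into one block (2 internal orders), leaving 8 units to arrange in a row.
That gives 2 × 8! = 2 × 40320 = 80640.

80640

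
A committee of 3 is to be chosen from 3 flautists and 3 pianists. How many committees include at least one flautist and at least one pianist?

18

With no constraint there are C(6,3) = 20 possible selections.
Subtract selections that omit an entire group: no flautists → C(3,3) = 1; no pianists → C(3,3) = 1.
Both groups omitted at once is impossible, so 20 − 2 = 18.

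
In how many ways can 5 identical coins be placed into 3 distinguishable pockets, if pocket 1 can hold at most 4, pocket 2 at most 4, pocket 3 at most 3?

By stars and bars, unrestricted non-negative solutions to x_1+…+x_3 = 5 number C(5+2,2) = 21.
Subtract solutions that violate a single cap (substitute x_i' = x_i − (cap_i+1)): x_1 ≥ 5 gives C(2,2) = 1; x_2 ≥ 5 gives C(2,2) = 1; x_3 ≥ 4 gives C(3,2) = 3. Together 5.
No two caps can be exceeded simultaneously, so the pair terms are all 0.
By inclusion–exclusion the count is 21 − 5 + 0 = 16.

16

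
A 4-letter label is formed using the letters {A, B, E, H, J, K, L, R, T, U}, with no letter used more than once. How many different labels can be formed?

With no repetition, fill the 4 letters in order: 10 choices, then 9, down to 7.
That product is 10 × 9 × 8 × 7 = 5040.

5040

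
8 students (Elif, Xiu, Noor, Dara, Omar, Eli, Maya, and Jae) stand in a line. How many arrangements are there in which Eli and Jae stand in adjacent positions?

10080

Place the 6 others and the Eli-Jae pair as 7 objects in a line; the pair has 2 internal arrangements.
So the count is 2·(7)! = 10080.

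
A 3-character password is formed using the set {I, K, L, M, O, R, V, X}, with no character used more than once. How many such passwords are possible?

336

With no repetition, fill the 3 characters in order: 8 choices, then 7, down to 6.
8 × 7 × 6 = 336.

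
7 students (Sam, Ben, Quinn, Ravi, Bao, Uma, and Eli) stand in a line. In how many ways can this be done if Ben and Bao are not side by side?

3600

There are 7! = 5040 arrangements in all. If Ben and Bao are adjacent, merging them into one block gives 2·(6)! = 1440 arrangements.
So 5040 − 1440 = 3600 arrangements keep them apart.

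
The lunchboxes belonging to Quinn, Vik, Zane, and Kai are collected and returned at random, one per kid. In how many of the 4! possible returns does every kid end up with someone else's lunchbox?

9

This is the derangement count D_4: permutations of 4 items with no fixed point.
By inclusion–exclusion this is Σ_{j=0}^{4} (−1)^j C(4,j)·(4−j)!.
Computing: 24 − 24 + 12 − 4 + 1 = 9.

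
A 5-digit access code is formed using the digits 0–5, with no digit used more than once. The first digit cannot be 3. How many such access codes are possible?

The first digit has 6−1 = 5 choices (anything except 3).
The remaining 4 digits are filled from the other 5 symbols without repetition: 5 × 4 × 3 × 2 = 120.
Total: 5 × 120 = 600.

600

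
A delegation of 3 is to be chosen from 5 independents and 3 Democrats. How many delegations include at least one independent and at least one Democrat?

With no constraint there are C(8,3) = 56 possible selections.
Subtract selections that omit an entire group: no independents → C(3,3) = 1; no Democrats → C(5,3) = 10.
Both groups omitted at once is impossible, so 56 − 11 = 45.

45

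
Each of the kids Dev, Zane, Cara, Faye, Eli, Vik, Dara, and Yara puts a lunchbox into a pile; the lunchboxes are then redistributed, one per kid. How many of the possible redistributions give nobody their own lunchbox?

This is the derangement count D_8: permutations of 8 items with no fixed point.
By inclusion–exclusion this is Σ_{j=0}^{8} (−1)^j C(8,j)·(8−j)!.
Computing: 40320 − 40320 + 20160 − 6720 + 1680 − 336 + 56 − 8 + 1 = 14833.

14833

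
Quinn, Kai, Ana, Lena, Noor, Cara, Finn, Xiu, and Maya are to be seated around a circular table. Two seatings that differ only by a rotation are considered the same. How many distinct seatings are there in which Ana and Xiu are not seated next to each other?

30240

All circular seatings of 9 people number (8)! = 40320.
Seatings with Ana beside Xiu: treat them as a block with 2 internal orders, giving 2 × (7)! = 10080.
Subtracting, 40320 − 10080 = 30240.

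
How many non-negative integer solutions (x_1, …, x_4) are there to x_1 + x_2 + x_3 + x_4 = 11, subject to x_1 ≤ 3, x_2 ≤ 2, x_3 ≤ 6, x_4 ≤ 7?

65

By stars and bars, unrestricted non-negative solutions to x_1+…+x_4 = 11 number C(11+3,3) = 364.
Subtract solutions that violate a single cap (substitute x_i' = x_i − (cap_i+1)): x_1 ≥ 4 gives C(10,3) = 120; x_2 ≥ 3 gives C(11,3) = 165; x_3 ≥ 7 gives C(7,3) = 35; x_4 ≥ 8 gives C(6,3) = 20. Together 340.
Add back pairs where two caps are both exceeded: 35 + 1 + 0 + 4 + 1 + 0 = 41.
By inclusion–exclusion the count is 364 − 340 + 41 = 65.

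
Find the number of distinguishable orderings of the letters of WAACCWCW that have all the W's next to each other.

Treat the 3 copies of W as a single block. The multiset to arrange is then {WWW, A, A, C, C, C}, 6 items in all.
That gives (6)!/(3!·2!) = 60 arrangements.

60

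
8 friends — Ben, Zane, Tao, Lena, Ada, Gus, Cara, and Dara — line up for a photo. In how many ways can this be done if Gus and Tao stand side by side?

Place the 6 others and the Gus-Tao pair as 7 objects in a line; the pair has 2 internal arrangements.
That gives 2 × 7! = 2 × 5040 = 10080.

10080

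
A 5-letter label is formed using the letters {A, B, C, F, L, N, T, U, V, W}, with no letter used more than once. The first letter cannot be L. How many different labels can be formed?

The first letter has 10−1 = 9 choices (anything except L).
The remaining 4 letters are filled from the other 9 symbols without repetition: 9 × 8 × 7 × 6 = 3024.
Total: 9 × 3024 = 27216.

27216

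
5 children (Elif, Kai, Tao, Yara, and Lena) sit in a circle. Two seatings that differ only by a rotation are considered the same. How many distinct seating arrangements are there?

Seat Elif anywhere (absorbing the rotational symmetry), then permute the other 4: (4)! = 24.

24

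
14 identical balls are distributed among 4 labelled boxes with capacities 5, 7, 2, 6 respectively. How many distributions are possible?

Without the upper bounds there are C(17,3) = 680 ways to split 14 among 4 boxes.
Subtract solutions that violate a single cap (substitute x_i' = x_i − (cap_i+1)): x_1 ≥ 6 gives C(11,3) = 165; x_2 ≥ 8 gives C(9,3) = 84; x_3 ≥ 3 gives C(14,3) = 364; x_4 ≥ 7 gives C(10,3) = 120. Together 733.
Add back pairs where two caps are both exceeded: 1 + 56 + 4 + 20 + 0 + 35 = 116.
By inclusion–exclusion the count is 680 − 733 + 116 = 63.

63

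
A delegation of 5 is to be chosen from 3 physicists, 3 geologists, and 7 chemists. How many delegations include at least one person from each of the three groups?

798

Unrestricted: C(13,5) = 1287 ways to pick any 5 of the 13.
Subtract selections that omit an entire group: no physicists → C(10,5) = 252; no geologists → C(10,5) = 252; no chemists → C(6,5) = 6.
Add back selections omitting two groups (i.e. drawn from a single group): C(3,5) + C(3,5) + C(7,5) = 21.
By inclusion–exclusion: 1287 − 510 + 21 = 798.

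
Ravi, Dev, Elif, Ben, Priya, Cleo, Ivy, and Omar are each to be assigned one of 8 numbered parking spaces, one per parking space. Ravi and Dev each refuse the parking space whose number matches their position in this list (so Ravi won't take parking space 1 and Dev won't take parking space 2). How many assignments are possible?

30960

Let Aᵢ (for i ∈ {1, 2}) be the placements that put person i in their forbidden parking space. Any j of these fix j positions, leaving (8−j)! ways to fill the rest, and there are C(2,j) ways to pick which j.
By inclusion–exclusion, the number of valid placements is Σ_{j=0}^{2} (−1)^j C(2,j)·(8−j)!.
Computing: 40320 − 10080 + 720 = 30960.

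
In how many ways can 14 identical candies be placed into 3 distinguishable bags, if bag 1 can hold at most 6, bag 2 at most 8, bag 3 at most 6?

Without the upper bounds there are C(16,2) = 120 ways to split 14 among 3 bags.
Subtract solutions that violate a single cap (substitute x_i' = x_i − (cap_i+1)): x_1 ≥ 7 gives C(9,2) = 36; x_2 ≥ 9 gives C(7,2) = 21; x_3 ≥ 7 gives C(9,2) = 36. Together 93.
Add back pairs where two caps are both exceeded: 0 + 1 + 0 = 1.
By inclusion–exclusion the count is 120 − 93 + 1 = 28.

28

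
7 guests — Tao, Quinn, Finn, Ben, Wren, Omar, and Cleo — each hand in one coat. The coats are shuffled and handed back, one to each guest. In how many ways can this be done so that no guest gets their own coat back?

Let Aᵢ be the assignments in which guest i gets their own coat. We want the size of the complement of A₁∪…∪A_7.
By inclusion–exclusion this is Σ_{j=0}^{7} (−1)^j C(7,j)·(7−j)!.
Computing: 5040 − 5040 + 2520 − 840 + 210 − 42 + 7 − 1 = 1854.

1854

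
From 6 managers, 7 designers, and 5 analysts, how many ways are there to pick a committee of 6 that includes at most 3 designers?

Split by how many designers are chosen (0 through 3).
Sum: C(7,0)·C(11,6) + C(7,1)·C(11,5) + C(7,2)·C(11,4) + C(7,3)·C(11,3) = 462 + 3234 + 6930 + 5775 = 16401.

16401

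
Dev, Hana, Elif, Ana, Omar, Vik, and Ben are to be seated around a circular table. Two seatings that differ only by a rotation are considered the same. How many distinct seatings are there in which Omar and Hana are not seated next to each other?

480

All circular seatings of 7 people number (6)! = 720.
Seatings with Omar beside Hana: treat them as a block with 2 internal orders, giving 2 × (5)! = 240.
Subtracting, 720 − 240 = 480.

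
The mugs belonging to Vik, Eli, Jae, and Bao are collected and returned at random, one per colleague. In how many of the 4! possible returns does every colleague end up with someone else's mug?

Count assignments avoiding every fixed point. For any j of the 4 colleagues fixed to their own mug, the other 4−j can be arranged in (4−j)! ways.
By inclusion–exclusion this is Σ_{j=0}^{4} (−1)^j C(4,j)·(4−j)!.
Computing: 24 − 24 + 12 − 4 + 1 = 9.

9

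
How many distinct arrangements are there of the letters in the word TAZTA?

30

Letter multiplicities in TAZTA: A×2, T×2, Z×1.
The number of distinct arrangements is 5!/(2!·2!) = 120/4 = 30.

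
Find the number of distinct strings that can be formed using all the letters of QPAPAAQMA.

The 9 letters of QPAPAAQMA have repeats: A appearing 4 times, P appearing twice, and Q appearing twice.
Dividing 9! = 362880 by 4!·2!·2! = 96 for the repeated letters gives 3780.

3780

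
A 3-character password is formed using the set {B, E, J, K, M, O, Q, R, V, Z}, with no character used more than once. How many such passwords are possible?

720

With no repetition, fill the 3 characters in order: 10 choices, then 9, down to 8.
That product is 10 × 9 × 8 = 720.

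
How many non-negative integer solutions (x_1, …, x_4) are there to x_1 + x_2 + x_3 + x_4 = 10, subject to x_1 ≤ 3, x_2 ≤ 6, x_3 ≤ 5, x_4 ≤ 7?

By stars and bars, unrestricted non-negative solutions to x_1+…+x_4 = 10 number C(10+3,3) = 286.
Subtract solutions that violate a single cap (substitute x_i' = x_i − (cap_i+1)): x_1 ≥ 4 gives C(9,3) = 84; x_2 ≥ 7 gives C(6,3) = 20; x_3 ≥ 6 gives C(7,3) = 35; x_4 ≥ 8 gives C(5,3) = 10. Together 149.
Add back pairs where two caps are both exceeded: 0 + 1 + 0 + 0 + 0 + 0 = 1.
By inclusion–exclusion the count is 286 − 149 + 1 = 138.

138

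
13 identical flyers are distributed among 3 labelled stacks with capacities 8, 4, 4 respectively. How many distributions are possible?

Ignoring the caps, the number of non-negative solutions to x_1+…+x_3 = 13 is C(15,2) = 105.
Subtract solutions that violate a single cap (substitute x_i' = x_i − (cap_i+1)): x_1 ≥ 9 gives C(6,2) = 15; x_2 ≥ 5 gives C(10,2) = 45; x_3 ≥ 5 gives C(10,2) = 45. Together 105.
Add back pairs where two caps are both exceeded: 0 + 0 + 10 = 10.
By inclusion–exclusion the count is 105 − 105 + 10 = 10.

10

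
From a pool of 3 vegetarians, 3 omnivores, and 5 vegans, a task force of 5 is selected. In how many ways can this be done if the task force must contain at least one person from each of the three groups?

345

Total 5-person selections from all 11: C(11,5) = 462.
Selections missing a whole group: no vegetarians → C(8,5) = 56; no omnivores → C(8,5) = 56; no vegans → C(6,5) = 6.
Add back selections omitting two groups (i.e. drawn from a single group): C(3,5) + C(3,5) + C(5,5) = 1.
By inclusion–exclusion: 462 − 118 + 1 = 345.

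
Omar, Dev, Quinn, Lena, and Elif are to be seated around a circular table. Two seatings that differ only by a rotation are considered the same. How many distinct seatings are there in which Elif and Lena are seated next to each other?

Treat {Elif, Lena} as one unit (2 internal orders) and seat the resulting 4 units around the table: (3)! circular arrangements.
So 2 × (3)! = 2 × 6 = 12.

12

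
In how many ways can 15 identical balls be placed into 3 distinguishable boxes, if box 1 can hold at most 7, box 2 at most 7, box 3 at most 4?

10

By stars and bars, unrestricted non-negative solutions to x_1+…+x_3 = 15 number C(15+2,2) = 136.
Subtract solutions that violate a single cap (substitute x_i' = x_i − (cap_i+1)): x_1 ≥ 8 gives C(9,2) = 36; x_2 ≥ 8 gives C(9,2) = 36; x_3 ≥ 5 gives C(12,2) = 66. Together 138.
Add back pairs where two caps are both exceeded: 0 + 6 + 6 = 12.
By inclusion–exclusion the count is 136 − 138 + 12 = 10.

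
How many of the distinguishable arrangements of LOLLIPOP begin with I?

With the first slot taken by I, it remains to arrange the other 7 letters (LOLLPOP).
Those 7 letters have L appearing 3 times, O appearing twice, and P appearing twice, giving (7)!/(3!·2!·2!) = 210.

210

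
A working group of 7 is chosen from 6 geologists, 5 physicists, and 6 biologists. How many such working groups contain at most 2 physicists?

13332

Split by how many physicists are chosen (0 through 2).
Sum: C(5,0)·C(12,7) + C(5,1)·C(12,6) + C(5,2)·C(12,5) = 792 + 4620 + 7920 = 13332.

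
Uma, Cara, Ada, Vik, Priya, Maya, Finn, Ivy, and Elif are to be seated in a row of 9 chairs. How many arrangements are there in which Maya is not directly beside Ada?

There are 9! = 362880 arrangements in all. If Maya and Ada are adjacent, merging them into one block gives 2·(8)! = 80640 arrangements.
Complementary counting: 362880 − 80640 = 282240.

282240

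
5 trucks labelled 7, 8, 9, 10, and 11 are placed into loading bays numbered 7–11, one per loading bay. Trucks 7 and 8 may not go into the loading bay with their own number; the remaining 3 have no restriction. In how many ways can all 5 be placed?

Let Aᵢ (for i ∈ {7, 8}) be the placements that put truck i in its forbidden loading bay. Any j of these fix j positions, leaving (5−j)! ways to fill the rest, and there are C(2,j) ways to pick which j.
By inclusion–exclusion, the number of valid placements is Σ_{j=0}^{2} (−1)^j C(2,j)·(5−j)!.
Computing: 120 − 48 + 6 = 78.

78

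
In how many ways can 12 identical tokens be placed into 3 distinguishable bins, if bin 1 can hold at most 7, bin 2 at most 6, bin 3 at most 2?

9

Without the upper bounds there are C(14,2) = 91 ways to split 12 among 3 bins.
Subtract solutions that violate a single cap (substitute x_i' = x_i − (cap_i+1)): x_1 ≥ 8 gives C(6,2) = 15; x_2 ≥ 7 gives C(7,2) = 21; x_3 ≥ 3 gives C(11,2) = 55. Together 91.
Add back pairs where two caps are both exceeded: 0 + 3 + 6 = 9.
By inclusion–exclusion the count is 91 − 91 + 9 = 9.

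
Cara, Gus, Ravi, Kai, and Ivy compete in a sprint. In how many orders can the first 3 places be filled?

60

This is an ordered selection of 3 from 5: P(5,3).
That gives 5 × 4 × 3 = 60.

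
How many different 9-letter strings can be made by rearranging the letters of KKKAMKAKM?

KKKAMKAKM has 9 letters with A appearing twice, K appearing 5 times, and M appearing twice.
The number of distinct arrangements is 9!/(5!·2!·2!) = 362880/480 = 756.

756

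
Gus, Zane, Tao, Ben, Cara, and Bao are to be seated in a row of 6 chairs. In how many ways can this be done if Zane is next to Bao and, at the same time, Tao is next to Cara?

Treat {Zane,Bao} as one block (2 orders) and {Tao,Cara} as another (2 orders).
That leaves 4 units to arrange: 2 × 2 × 4! = 4 × 24 = 96.

96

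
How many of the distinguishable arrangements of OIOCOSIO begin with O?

420

With the first slot taken by O, it remains to arrange the other 7 letters (IOCOSIO).
Those 7 letters have I appearing twice and O appearing 3 times, giving (7)!/(3!·2!) = 420.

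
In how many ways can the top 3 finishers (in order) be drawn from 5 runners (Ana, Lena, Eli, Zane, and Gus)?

There are 5 choices for 1st place, 4 for 2nd, and 3 for 3rd.
That gives 5 × 4 × 3 = 60.

60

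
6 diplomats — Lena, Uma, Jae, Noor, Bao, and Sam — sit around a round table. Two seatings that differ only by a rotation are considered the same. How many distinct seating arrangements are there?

120

Fix one person's seat to break rotational symmetry; the remaining 5 people can be arranged in (5)! = 120 ways.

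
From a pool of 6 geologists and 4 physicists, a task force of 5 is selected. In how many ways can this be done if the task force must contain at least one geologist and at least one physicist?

Unrestricted: C(10,5) = 252 ways to pick any 5 of the 10.
Selections missing a whole group: no geologists → C(4,5) = 0; no physicists → C(6,5) = 6.
Both groups omitted at once is impossible, so 252 − 6 = 246.

246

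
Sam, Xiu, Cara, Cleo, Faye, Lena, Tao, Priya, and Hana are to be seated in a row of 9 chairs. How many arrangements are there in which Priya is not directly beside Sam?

Of the 9! = 362880 arrangements, those with Priya and Sam adjacent number 2 × 8! = 80640 (treat the pair as a block with 2 internal orders).
Complementary counting: 362880 − 80640 = 282240.

282240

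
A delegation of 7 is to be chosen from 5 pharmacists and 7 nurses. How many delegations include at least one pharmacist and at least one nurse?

Total 7-person selections from all 12: C(12,7) = 792.
Selections missing a whole group: no pharmacists → C(7,7) = 1; no nurses → C(5,7) = 0.
Both groups omitted at once is impossible, so 792 − 1 = 791.

791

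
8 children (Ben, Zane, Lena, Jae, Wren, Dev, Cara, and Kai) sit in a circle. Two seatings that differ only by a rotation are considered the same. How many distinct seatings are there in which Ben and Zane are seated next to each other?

Glue Ben and Zane into a block (2 internal orders). Seating 7 units around a circle gives (6)! arrangements.
So 2 × (6)! = 2 × 720 = 1440.

1440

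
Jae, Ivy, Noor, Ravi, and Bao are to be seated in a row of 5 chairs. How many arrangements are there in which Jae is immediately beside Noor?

48

Treat {Jae, Noor} as a single unit. There are 4 units to order, and the pair itself can be ordered 2 ways.
So the count is 2·(4)! = 48.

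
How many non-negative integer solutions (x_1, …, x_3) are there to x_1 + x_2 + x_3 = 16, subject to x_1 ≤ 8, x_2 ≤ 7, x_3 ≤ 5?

15

Without the upper bounds there are C(18,2) = 153 ways to split 16 among 3 variables.
Subtract solutions that violate a single cap (substitute x_i' = x_i − (cap_i+1)): x_1 ≥ 9 gives C(9,2) = 36; x_2 ≥ 8 gives C(10,2) = 45; x_3 ≥ 6 gives C(12,2) = 66. Together 147.
Add back pairs where two caps are both exceeded: 0 + 3 + 6 = 9.
By inclusion–exclusion the count is 153 − 147 + 9 = 15.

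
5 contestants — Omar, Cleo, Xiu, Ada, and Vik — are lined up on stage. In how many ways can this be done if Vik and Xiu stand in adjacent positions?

Glue Vik and Xiu into one block (2 internal orders), leaving 4 units to arrange in a row.
So the count is 2·(4)! = 48.

48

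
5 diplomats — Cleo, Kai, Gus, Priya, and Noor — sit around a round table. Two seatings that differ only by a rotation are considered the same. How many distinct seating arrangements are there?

24

Fix one person's seat to break rotational symmetry; the remaining 4 people can be arranged in (4)! = 24 ways.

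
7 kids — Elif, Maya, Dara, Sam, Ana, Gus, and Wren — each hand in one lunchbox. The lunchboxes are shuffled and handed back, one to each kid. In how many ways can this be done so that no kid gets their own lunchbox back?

1854

This is the derangement count D_7: permutations of 7 items with no fixed point.
By inclusion–exclusion this is Σ_{j=0}^{7} (−1)^j C(7,j)·(7−j)!.
Computing: 5040 − 5040 + 2520 − 840 + 210 − 42 + 7 − 1 = 1854.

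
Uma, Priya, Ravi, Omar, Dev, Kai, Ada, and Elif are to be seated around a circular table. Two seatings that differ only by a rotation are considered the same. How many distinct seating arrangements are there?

Around a circle, 8 distinct people have 8!/8 = (7)! = 5040 rotationally distinct seatings.

5040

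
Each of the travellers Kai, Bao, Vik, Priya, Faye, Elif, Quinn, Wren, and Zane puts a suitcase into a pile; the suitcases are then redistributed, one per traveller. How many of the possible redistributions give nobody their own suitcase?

Count assignments avoiding every fixed point. For any j of the 9 travellers fixed to their own suitcase, the other 9−j can be arranged in (9−j)! ways.
By inclusion–exclusion this is Σ_{j=0}^{9} (−1)^j C(9,j)·(9−j)!.
Computing: 362880 − 362880 + 181440 − 60480 + 15120 − 3024 + 504 − 72 + 9 − 1 = 133496.

133496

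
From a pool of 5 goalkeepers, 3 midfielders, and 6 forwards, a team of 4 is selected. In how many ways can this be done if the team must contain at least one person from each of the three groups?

495

Unrestricted: C(14,4) = 1001 ways to pick any 4 of the 14.
Subtract selections that omit an entire group: no goalkeepers → C(9,4) = 126; no midfielders → C(11,4) = 330; no forwards → C(8,4) = 70.
Add back selections omitting two groups (i.e. drawn from a single group): C(5,4) + C(3,4) + C(6,4) = 20.
By inclusion–exclusion: 1001 − 526 + 20 = 495.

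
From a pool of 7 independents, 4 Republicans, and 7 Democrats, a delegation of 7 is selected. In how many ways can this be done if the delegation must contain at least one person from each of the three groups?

27734

Unrestricted: C(18,7) = 31824 ways to pick any 7 of the 18.
Subtract selections that omit an entire group: no independents → C(11,7) = 330; no Republicans → C(14,7) = 3432; no Democrats → C(11,7) = 330.
Add back selections omitting two groups (i.e. drawn from a single group): C(7,7) + C(4,7) + C(7,7) = 2.
By inclusion–exclusion: 31824 − 4092 + 2 = 27734.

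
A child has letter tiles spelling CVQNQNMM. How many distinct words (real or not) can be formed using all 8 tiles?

5040

Letter multiplicities in CVQNQNMM: C×1, M×2, N×2, Q×2, V×1.
Dividing 8! = 40320 by 2!·2!·2! = 8 for the repeated letters gives 5040.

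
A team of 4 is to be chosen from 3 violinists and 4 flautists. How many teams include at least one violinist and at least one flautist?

34

Total 4-person selections from all 7: C(7,4) = 35.
Subtract selections that omit an entire group: no violinists → C(4,4) = 1; no flautists → C(3,4) = 0.
Both groups omitted at once is impossible, so 35 − 1 = 34.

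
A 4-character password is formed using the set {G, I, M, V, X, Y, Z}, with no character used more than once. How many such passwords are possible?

With no repetition, fill the 4 characters in order: 7 choices, then 6, down to 4.
7 × 6 × 5 × 4 = 840.

840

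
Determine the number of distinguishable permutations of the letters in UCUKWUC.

420

The 7 letters of UCUKWUC have repeats: C appearing twice and U appearing 3 times.
So there are 7! / (3!·2!) = 420 distinguishable arrangements.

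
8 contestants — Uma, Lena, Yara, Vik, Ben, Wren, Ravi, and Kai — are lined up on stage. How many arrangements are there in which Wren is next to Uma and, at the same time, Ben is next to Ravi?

2880

Treat {Wren,Uma} as one block (2 orders) and {Ben,Ravi} as another (2 orders).
That leaves 6 units to arrange: 2 × 2 × 6! = 4 × 720 = 2880.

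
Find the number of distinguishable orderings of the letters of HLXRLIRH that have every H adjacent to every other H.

Treat the 2 copies of H as a single block. The multiset to arrange is then {HH, I, L, L, R, R, X}, 7 items in all.
That gives (7)!/(2!·2!) = 1260 arrangements.

1260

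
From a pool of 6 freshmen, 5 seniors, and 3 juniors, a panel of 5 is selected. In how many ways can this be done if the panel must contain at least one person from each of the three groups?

1365

Unrestricted: C(14,5) = 2002 ways to pick any 5 of the 14.
Subtract selections that omit an entire group: no freshmen → C(8,5) = 56; no seniors → C(9,5) = 126; no juniors → C(11,5) = 462.
Add back selections omitting two groups (i.e. drawn from a single group): C(6,5) + C(5,5) + C(3,5) = 7.
By inclusion–exclusion: 2002 − 644 + 7 = 1365.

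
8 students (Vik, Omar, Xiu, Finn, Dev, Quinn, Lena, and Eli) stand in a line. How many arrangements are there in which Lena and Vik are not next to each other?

30240

Of the 8! = 40320 arrangements, those with Lena and Vik adjacent number 2 × 7! = 10080 (treat the pair as a block with 2 internal orders).
Complementary counting: 40320 − 10080 = 30240.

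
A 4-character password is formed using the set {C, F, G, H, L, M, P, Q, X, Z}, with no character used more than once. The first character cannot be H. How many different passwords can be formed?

The first character has 10−1 = 9 choices (anything except H).
The remaining 3 characters are filled from the other 9 symbols without repetition: 9 × 8 × 7 = 504.
Total: 9 × 504 = 4536.

4536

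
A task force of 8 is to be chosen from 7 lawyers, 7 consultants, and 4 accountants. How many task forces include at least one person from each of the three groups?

With no constraint there are C(18,8) = 43758 possible selections.
Selections missing a whole group: no lawyers → C(11,8) = 165; no consultants → C(11,8) = 165; no accountants → C(14,8) = 3003.
Add back selections omitting two groups (i.e. drawn from a single group): C(7,8) + C(7,8) + C(4,8) = 0.
By inclusion–exclusion: 43758 − 3333 + 0 = 40425.

40425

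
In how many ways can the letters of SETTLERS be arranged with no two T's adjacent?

3780

There are 8!/(2!·2!·2!) = 5040 arrangements of SETTLERS in total.
Arrangements with the T's together: treat TT as one letter, giving (7)!/(2!·2!) = 1260.
Hence 5040 − 1260 = 3780.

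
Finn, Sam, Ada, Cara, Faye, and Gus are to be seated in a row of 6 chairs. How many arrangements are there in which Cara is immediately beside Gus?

240

Treat {Cara, Gus} as a single unit. There are 5 units to order, and the pair itself can be ordered 2 ways.
That gives 2 × 5! = 2 × 120 = 240.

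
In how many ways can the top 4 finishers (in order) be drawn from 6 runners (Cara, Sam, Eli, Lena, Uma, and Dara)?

360

This is an ordered selection of 4 from 6: P(6,4).
That gives 6 × 5 × 4 × 3 = 360.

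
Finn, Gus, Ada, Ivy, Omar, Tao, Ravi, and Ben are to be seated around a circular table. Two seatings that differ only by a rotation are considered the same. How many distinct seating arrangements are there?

Seat Finn anywhere (absorbing the rotational symmetry), then permute the other 7: (7)! = 5040.

5040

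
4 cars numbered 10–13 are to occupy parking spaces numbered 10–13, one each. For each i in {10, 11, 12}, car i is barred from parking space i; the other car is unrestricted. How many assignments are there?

11

Let Aᵢ (for i ∈ {10, 11, 12}) be the placements that put car i in its forbidden parking space. Any j of these fix j positions, leaving (4−j)! ways to fill the rest, and there are C(3,j) ways to pick which j.
By inclusion–exclusion, the number of valid placements is Σ_{j=0}^{3} (−1)^j C(3,j)·(4−j)!.
Computing: 24 − 18 + 6 − 1 = 11.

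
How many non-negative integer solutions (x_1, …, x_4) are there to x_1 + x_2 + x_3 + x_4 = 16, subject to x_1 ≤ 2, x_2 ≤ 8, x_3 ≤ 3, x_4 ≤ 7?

By stars and bars, unrestricted non-negative solutions to x_1+…+x_4 = 16 number C(16+3,3) = 969.
Subtract solutions that violate a single cap (substitute x_i' = x_i − (cap_i+1)): x_1 ≥ 3 gives C(16,3) = 560; x_2 ≥ 9 gives C(10,3) = 120; x_3 ≥ 4 gives C(15,3) = 455; x_4 ≥ 8 gives C(11,3) = 165. Together 1300.
Add back pairs where two caps are both exceeded: 35 + 220 + 56 + 20 + 0 + 35 = 366.
Subtract triples: 1 + 0 + 4 + 0 = 5.
By inclusion–exclusion the count is 969 − 1300 + 366 − 5 = 30.

30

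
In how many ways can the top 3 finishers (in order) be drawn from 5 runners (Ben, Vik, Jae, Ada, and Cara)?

There are 5 choices for 1st place, 4 for 2nd, and 3 for 3rd.
That gives 5 × 4 × 3 = 60.

60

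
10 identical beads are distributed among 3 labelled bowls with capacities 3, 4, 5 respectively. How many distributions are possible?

6

By stars and bars, unrestricted non-negative solutions to x_1+…+x_3 = 10 number C(10+2,2) = 66.
Subtract solutions that violate a single cap (substitute x_i' = x_i − (cap_i+1)): x_1 ≥ 4 gives C(8,2) = 28; x_2 ≥ 5 gives C(7,2) = 21; x_3 ≥ 6 gives C(6,2) = 15. Together 64.
Add back pairs where two caps are both exceeded: 3 + 1 + 0 = 4.
By inclusion–exclusion the count is 66 − 64 + 4 = 6.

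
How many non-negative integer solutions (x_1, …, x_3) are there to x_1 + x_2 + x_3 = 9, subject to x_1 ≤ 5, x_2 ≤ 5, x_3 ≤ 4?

20

Without the upper bounds there are C(11,2) = 55 ways to split 9 among 3 variables.
Subtract solutions that violate a single cap (substitute x_i' = x_i − (cap_i+1)): x_1 ≥ 6 gives C(5,2) = 10; x_2 ≥ 6 gives C(5,2) = 10; x_3 ≥ 5 gives C(6,2) = 15. Together 35.
No two caps can be exceeded simultaneously, so the pair terms are all 0.
By inclusion–exclusion the count is 55 − 35 + 0 = 20.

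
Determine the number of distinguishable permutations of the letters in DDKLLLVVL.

3780

The 9 letters of DDKLLLVVL have repeats: D appearing twice, L appearing 4 times, and V appearing twice.
The number of distinct arrangements is 9!/(4!·2!·2!) = 362880/96 = 3780.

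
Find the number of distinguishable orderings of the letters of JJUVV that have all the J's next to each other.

12

Treat the 2 copies of J as a single block. The multiset to arrange is then {JJ, U, V, V}, 4 items in all.
That gives (4)!/(2!) = 12 arrangements.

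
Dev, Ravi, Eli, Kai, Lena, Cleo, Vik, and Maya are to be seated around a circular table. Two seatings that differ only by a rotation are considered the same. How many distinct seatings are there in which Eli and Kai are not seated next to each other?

All circular seatings of 8 people number (7)! = 5040.
Seatings with Eli beside Kai: treat them as a block with 2 internal orders, giving 2 × (6)! = 1440.
Subtracting, 5040 − 1440 = 3600.

3600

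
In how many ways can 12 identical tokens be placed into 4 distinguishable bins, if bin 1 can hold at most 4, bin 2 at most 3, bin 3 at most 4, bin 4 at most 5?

34

Without the upper bounds there are C(15,3) = 455 ways to split 12 among 4 bins.
Subtract solutions that violate a single cap (substitute x_i' = x_i − (cap_i+1)): x_1 ≥ 5 gives C(10,3) = 120; x_2 ≥ 4 gives C(11,3) = 165; x_3 ≥ 5 gives C(10,3) = 120; x_4 ≥ 6 gives C(9,3) = 84. Together 489.
Add back pairs where two caps are both exceeded: 20 + 10 + 4 + 20 + 10 + 4 = 68.
By inclusion–exclusion the count is 455 − 489 + 68 = 34.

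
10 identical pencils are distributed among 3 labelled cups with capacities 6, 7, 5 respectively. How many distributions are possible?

Ignoring the caps, the number of non-negative solutions to x_1+…+x_3 = 10 is C(12,2) = 66.
Subtract solutions that violate a single cap (substitute x_i' = x_i − (cap_i+1)): x_1 ≥ 7 gives C(5,2) = 10; x_2 ≥ 8 gives C(4,2) = 6; x_3 ≥ 6 gives C(6,2) = 15. Together 31.
No two caps can be exceeded simultaneously, so the pair terms are all 0.
By inclusion–exclusion the count is 66 − 31 + 0 = 35.

35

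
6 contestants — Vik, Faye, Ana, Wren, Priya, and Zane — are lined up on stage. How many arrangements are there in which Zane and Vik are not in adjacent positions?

There are 6! = 720 arrangements in all. If Zane and Vik are adjacent, merging them into one block gives 2·(5)! = 240 arrangements.
Complementary counting: 720 − 240 = 480.

480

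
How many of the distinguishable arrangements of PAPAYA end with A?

Fix A in the last position and arrange the remaining 5 letters.
Those 5 letters have A appearing twice and P appearing twice, giving (5)!/(2!·2!) = 30.

30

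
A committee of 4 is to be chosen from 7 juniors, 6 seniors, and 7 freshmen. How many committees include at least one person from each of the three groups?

2499

With no constraint there are C(20,4) = 4845 possible selections.
Subtract selections that omit an entire group: no juniors → C(13,4) = 715; no seniors → C(14,4) = 1001; no freshmen → C(13,4) = 715.
Add back selections omitting two groups (i.e. drawn from a single group): C(7,4) + C(6,4) + C(7,4) = 85.
By inclusion–exclusion: 4845 − 2431 + 85 = 2499.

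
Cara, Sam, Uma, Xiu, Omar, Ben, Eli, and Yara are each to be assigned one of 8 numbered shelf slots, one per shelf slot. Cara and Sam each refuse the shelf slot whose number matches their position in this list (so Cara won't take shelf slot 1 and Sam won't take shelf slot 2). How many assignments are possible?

Let Aᵢ (for i ∈ {1, 2}) be the placements that put person i in their forbidden shelf slot. Any j of these fix j positions, leaving (8−j)! ways to fill the rest, and there are C(2,j) ways to pick which j.
By inclusion–exclusion, the number of valid placements is Σ_{j=0}^{2} (−1)^j C(2,j)·(8−j)!.
Computing: 40320 − 10080 + 720 = 30960.

30960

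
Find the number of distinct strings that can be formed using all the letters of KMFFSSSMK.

7560

Letter multiplicities in KMFFSSSMK: F×2, K×2, M×2, S×3.
The number of distinct arrangements is 9!/(3!·2!·2!·2!) = 362880/48 = 7560.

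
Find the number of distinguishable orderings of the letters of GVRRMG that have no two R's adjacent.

There are 6!/(2!·2!) = 180 arrangements of GVRRMG in total.
If the two R's are adjacent, glue them into one block, leaving 5 items to arrange: (5)!/(2!) = 60 ways.
Hence 180 − 60 = 120.

120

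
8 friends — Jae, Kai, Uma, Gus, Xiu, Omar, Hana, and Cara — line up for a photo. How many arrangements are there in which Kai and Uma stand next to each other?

Glue Kai and Uma into one block (2 internal orders), leaving 7 units to arrange in a row.
That gives 2 × 7! = 2 × 5040 = 10080.

10080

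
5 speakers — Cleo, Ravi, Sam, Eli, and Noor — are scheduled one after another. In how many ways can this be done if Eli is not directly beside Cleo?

72

Of the 5! = 120 arrangements, those with Eli and Cleo adjacent number 2 × 4! = 48 (treat the pair as a block with 2 internal orders).
So 120 − 48 = 72 arrangements keep them apart.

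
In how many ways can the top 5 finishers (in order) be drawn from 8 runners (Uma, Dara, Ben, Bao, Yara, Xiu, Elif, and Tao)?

This is an ordered selection of 5 from 8: P(8,5).
That gives 8 × 7 × 6 × 5 × 4 = 6720.

6720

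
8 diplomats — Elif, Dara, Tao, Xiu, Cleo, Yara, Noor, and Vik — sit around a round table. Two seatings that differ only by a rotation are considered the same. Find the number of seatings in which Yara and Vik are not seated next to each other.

Without the restriction there are (7)! = 5040 seatings.
Those with Yara next to Vik: fuse the pair into one unit and seat 7 units around a circle — 2·(6)! = 1440.
Subtracting, 5040 − 1440 = 3600.

3600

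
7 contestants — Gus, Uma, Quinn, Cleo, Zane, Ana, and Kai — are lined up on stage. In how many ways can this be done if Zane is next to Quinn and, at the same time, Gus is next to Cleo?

Treat {Zane,Quinn} as one block (2 orders) and {Gus,Cleo} as another (2 orders).
That leaves 5 units to arrange: 2 × 2 × 5! = 4 × 120 = 480.

480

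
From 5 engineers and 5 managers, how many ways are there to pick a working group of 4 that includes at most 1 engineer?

Split by how many engineers are chosen (0 through 1).
Sum: C(5,0)·C(5,4) + C(5,1)·C(5,3) = 5 + 50 = 55.

55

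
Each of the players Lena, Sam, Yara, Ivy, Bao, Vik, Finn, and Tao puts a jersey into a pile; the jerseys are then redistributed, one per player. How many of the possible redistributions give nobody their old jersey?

Count assignments avoiding every fixed point. For any j of the 8 players fixed to their old jersey, the other 8−j can be arranged in (8−j)! ways.
By inclusion–exclusion this is Σ_{j=0}^{8} (−1)^j C(8,j)·(8−j)!.
Computing: 40320 − 40320 + 20160 − 6720 + 1680 − 336 + 56 − 8 + 1 = 14833.

14833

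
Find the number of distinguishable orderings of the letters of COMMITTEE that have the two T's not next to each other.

Total arrangements of COMMITTEE: 9!/(2!·2!·2!) = 45360.
Arrangements with the T's together: treat TT as one letter, giving (8)!/(2!·2!) = 10080.
Hence 45360 − 10080 = 35280.

35280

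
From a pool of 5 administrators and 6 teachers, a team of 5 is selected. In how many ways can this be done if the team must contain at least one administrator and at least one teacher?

Unrestricted: C(11,5) = 462 ways to pick any 5 of the 11.
Selections missing a whole group: no administrators → C(6,5) = 6; no teachers → C(5,5) = 1.
Both groups omitted at once is impossible, so 462 − 7 = 455.

455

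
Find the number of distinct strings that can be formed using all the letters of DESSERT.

The 7 letters of DESSERT have repeats: E appearing twice and S appearing twice.
So there are 7! / (2!·2!) = 1260 distinguishable arrangements.

1260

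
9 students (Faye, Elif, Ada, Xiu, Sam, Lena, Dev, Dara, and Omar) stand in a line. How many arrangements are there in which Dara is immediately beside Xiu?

Treat {Dara, Xiu} as a single unit. There are 8 units to order, and the pair itself can be ordered 2 ways.
So the count is 2·(8)! = 80640.

80640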